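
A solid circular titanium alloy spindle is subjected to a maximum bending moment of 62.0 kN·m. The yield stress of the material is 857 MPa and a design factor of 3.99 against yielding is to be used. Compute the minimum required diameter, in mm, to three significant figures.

σ_allow = 857/3.99 = 214.8 MPa.
For a solid circular section σ = 32M/(πd³), so d³ = 32M/(π σ_allow) = 32×6.2000×10^7/(π×214.8) = 2.940×10^6 mm³.
d = 143.3 mm.

d = 143 mm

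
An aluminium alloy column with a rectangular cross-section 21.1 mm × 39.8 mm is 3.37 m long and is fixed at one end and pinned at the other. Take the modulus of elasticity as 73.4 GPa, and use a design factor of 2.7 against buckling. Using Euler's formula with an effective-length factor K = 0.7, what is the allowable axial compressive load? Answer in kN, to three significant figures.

Buckling occurs about the weak axis: I_min = h·b³/12 = 39.8×21.1³/12 = 31160 mm⁴ (b = 21.1 mm is the smaller dimension).
Effective length L_e = KL = 0.7×3.37 m = 2359 mm.
Euler critical load P_cr = π²EI/L_e² = π²×73400×31160/2359² = 4056 N.
P_allow = P_cr/n = 4056/2.7 = 1502 N.

P_allow = 1.50 kN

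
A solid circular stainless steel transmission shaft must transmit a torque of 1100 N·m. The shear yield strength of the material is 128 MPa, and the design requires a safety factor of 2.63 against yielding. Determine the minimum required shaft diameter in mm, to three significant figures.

d = 48.6 mm

Allowable shear stress τ_allow = 128/2.63 = 48.67 MPa.
For a solid shaft τ = 16T/(πd³), so d³ = 16T/(π τ_allow) = 16×1100000/(π×48.67) = 115100 mm³.
d = (115100)^(1/3) = 48.64 mm.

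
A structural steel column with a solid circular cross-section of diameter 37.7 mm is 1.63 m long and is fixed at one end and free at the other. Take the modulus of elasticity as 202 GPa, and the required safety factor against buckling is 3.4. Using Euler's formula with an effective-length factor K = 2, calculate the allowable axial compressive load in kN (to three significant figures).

I = πd⁴/64 = π×37.7⁴/64 = 99160 mm⁴.
Effective length L_e = KL = 2×1.63 m = 3260 mm.
Euler critical load P_cr = π²EI/L_e² = π²×202000×99160/3260² = 18600 N.
P_allow = P_cr/n = 18600/3.4 = 5471 N.

P_allow = 5.47 kN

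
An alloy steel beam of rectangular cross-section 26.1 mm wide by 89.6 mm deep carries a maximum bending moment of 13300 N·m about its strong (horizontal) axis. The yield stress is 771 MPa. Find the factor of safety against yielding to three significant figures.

n = 2.02

Section modulus S = bh²/6 = 26.1×89.6²/6 = 34920 mm³.
σ = M/S = 1.3300×10^7/34920 = 380.8 MPa.
n = 771/380.8 = 2.024.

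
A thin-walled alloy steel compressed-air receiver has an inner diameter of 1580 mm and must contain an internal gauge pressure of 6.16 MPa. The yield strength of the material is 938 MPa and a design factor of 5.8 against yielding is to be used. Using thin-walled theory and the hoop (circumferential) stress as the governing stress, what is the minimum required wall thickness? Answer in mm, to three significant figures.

t = 30.1 mm

σ_allow = 938/5.8 = 161.7 MPa.
Hoop stress σ_h = pD/(2t), so t = pD/(2σ_allow) = 6.16×1580/(2×161.7) = 30.09 mm.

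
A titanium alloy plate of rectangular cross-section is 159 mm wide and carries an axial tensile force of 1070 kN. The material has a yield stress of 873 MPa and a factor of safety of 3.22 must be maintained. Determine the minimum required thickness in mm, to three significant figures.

t = 24.8 mm

σ_allow = 873/3.22 = 271.1 MPa.
Required area A = F/σ_allow = 1070000/271.1 = 3947 mm².
t = A/w = 3947/159 = 24.82 mm.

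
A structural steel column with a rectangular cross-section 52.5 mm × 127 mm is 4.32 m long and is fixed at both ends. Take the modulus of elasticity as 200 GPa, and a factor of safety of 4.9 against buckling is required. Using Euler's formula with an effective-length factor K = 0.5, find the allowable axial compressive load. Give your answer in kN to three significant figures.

P_allow = 132 kN

Buckling occurs about the weak axis: I_min = h·b³/12 = 127×52.5³/12 = 1.531×10^6 mm⁴ (b = 52.5 mm is the smaller dimension).
Effective length L_e = KL = 0.5×4.32 m = 2160 mm.
Euler critical load P_cr = π²EI/L_e² = π²×200000×1.531×10^6/2160² = 647900 N.
P_allow = P_cr/n = 647900/4.9 = 132200 N.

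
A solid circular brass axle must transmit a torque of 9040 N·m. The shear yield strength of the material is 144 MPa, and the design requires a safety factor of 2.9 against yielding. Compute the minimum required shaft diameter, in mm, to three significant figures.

d = 97.5 mm

Allowable shear stress τ_allow = 144/2.9 = 49.66 MPa.
For a solid shaft τ = 16T/(πd³), so d³ = 16T/(π τ_allow) = 16×9040000/(π×49.66) = 927200 mm³.
d = (927200)^(1/3) = 97.51 mm.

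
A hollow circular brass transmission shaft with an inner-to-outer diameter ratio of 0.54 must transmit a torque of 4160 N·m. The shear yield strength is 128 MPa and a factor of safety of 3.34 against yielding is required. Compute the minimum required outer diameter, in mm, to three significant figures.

d_o = 84.5 mm

τ_allow = 128/3.34 = 38.32 MPa.
For a hollow shaft τ = 16T/[πd_o³(1−k⁴)] with k = 0.54, so 1−k⁴ = 0.9150.
d_o³ = 16T/[π τ_allow (1−k⁴)] = 16×4160000/(π×38.32×0.9150) = 604200 mm³.
d_o = 84.54 mm.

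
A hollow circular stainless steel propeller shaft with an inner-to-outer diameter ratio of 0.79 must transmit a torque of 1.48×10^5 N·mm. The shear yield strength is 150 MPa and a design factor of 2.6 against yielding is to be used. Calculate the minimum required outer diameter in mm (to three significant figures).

τ_allow = 150/2.6 = 57.69 MPa.
For a hollow shaft τ = 16T/[πd_o³(1−k⁴)] with k = 0.79, so 1−k⁴ = 0.6105.
d_o³ = 16T/[π τ_allow (1−k⁴)] = 16×148000/(π×57.69×0.6105) = 21400 mm³.
d_o = 27.76 mm.

d_o = 27.8 mm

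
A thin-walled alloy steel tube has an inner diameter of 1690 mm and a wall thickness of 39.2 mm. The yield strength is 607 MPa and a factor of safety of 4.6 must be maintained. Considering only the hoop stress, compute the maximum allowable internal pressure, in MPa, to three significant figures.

σ_allow = 607/4.6 = 132.0 MPa.
σ_h = pD/(2t) → p_allow = 2σ_allow t/D = 2×132.0×39.2/1690 = 6.122 MPa.

p_allow = 6.12 MPa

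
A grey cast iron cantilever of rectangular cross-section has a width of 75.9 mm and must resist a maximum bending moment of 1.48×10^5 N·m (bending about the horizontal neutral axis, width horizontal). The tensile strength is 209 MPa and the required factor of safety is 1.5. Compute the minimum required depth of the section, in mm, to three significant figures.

σ_allow = 209/1.5 = 139.3 MPa.
For a rectangular section σ = 6M/(bh²), so h² = 6M/(b σ_allow) = 6×1.4800×10^8/(75.9×139.3) = 83970 mm².
h = 289.8 mm.

h = 290 mm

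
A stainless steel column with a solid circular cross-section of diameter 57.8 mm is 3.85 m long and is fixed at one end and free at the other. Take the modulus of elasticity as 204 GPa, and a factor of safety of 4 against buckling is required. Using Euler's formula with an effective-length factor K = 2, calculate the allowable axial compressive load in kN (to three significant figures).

P_allow = 4.65 kN

I = πd⁴/64 = π×57.8⁴/64 = 547900 mm⁴.
Effective length L_e = KL = 2×3.85 m = 7700 mm.
Euler critical load P_cr = π²EI/L_e² = π²×204000×547900/7700² = 18610 N.
P_allow = P_cr/n = 18610/4 = 4651 N.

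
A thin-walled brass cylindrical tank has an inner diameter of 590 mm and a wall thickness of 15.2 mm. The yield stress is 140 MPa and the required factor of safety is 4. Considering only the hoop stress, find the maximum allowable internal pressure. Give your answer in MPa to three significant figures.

p_allow = 1.80 MPa

σ_allow = 140/4 = 35.00 MPa.
σ_h = pD/(2t) → p_allow = 2σ_allow t/D = 2×35.00×15.2/590 = 1.803 MPa.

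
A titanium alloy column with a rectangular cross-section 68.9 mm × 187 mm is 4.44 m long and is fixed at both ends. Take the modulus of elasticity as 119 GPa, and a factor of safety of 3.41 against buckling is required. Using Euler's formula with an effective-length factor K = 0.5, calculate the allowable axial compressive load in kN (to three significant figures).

P_allow = 356 kN

Buckling occurs about the weak axis: I_min = h·b³/12 = 187×68.9³/12 = 5.097×10^6 mm⁴ (b = 68.9 mm is the smaller dimension).
Effective length L_e = KL = 0.5×4.44 m = 2220 mm.
Euler critical load P_cr = π²EI/L_e² = π²×119000×5.097×10^6/2220² = 1.215×10^6 N.
P_allow = P_cr/n = 1.215×10^6/3.41 = 356200 N.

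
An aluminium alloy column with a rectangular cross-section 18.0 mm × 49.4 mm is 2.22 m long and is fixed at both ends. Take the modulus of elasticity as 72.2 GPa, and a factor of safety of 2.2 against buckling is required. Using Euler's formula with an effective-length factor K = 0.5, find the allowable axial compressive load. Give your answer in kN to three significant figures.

P_allow = 6.31 kN

Buckling occurs about the weak axis: I_min = h·b³/12 = 49.4×18.0³/12 = 24010 mm⁴ (b = 18.0 mm is the smaller dimension).
Effective length L_e = KL = 0.5×2.22 m = 1110 mm.
Euler critical load P_cr = π²EI/L_e² = π²×72200×24010/1110² = 13890 N.
P_allow = P_cr/n = 13890/2.2 = 6311 N.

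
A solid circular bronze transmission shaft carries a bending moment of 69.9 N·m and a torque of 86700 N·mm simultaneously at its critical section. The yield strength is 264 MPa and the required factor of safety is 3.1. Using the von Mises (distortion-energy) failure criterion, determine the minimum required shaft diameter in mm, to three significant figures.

d = 23.1 mm

σ_allow = σ_y/n = 264/3.1 = 85.16 MPa.
For a solid shaft σ_b = 32M/(πd³) and τ = 16T/(πd³), so the von Mises stress is σ' = (16/πd³)·√(4M²+3T²).
√(4M²+3T²) = √(4×(69900)² + 3×(86700)²) = 205200 N·mm.
d³ = 16×205200/(π×85.16) = 12270 mm³.
d = 23.06 mm.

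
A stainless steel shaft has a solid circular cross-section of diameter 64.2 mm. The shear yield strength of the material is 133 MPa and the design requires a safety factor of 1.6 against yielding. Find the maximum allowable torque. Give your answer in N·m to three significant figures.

T_allow = 4320 N·m

τ_allow = 133/1.6 = 83.12 MPa.
For a solid shaft T_allow = τ_allow·πd³/16; πd³/16 = π×64.2³/16 = 51960 mm³.
T_allow = 83.12×51960 = 4.319×10^6 N·mm = 4319 N·m.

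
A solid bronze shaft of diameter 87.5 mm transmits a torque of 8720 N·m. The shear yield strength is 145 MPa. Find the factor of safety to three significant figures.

τ = 16T/(πd³) = 16×8720000/(π×87.5³) = 66.29 MPa.
n = τ_limit/τ = 145/66.29 = 2.187.

n = 2.19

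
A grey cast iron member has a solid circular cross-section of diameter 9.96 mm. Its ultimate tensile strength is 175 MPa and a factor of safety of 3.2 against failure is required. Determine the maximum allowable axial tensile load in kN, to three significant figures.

σ_allow = 175/3.2 = 54.69 MPa.
A = πd²/4 = π×9.96²/4 = 77.91 mm².
F_allow = σ_allow × A = 54.69×77.91 = 4261 N.

F_allow = 4.26 kN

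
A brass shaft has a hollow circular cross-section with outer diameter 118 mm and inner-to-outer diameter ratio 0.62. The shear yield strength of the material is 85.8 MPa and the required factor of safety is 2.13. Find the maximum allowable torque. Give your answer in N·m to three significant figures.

τ_allow = 85.8/2.13 = 40.28 MPa.
For a hollow shaft T_allow = τ_allow·πd_o³(1−k⁴)/16 with 1−k⁴ = 0.8522, so πd_o³(1−k⁴)/16 = 274900 mm³.
T_allow = 40.28×274900 = 1.108×10^7 N·mm = 11080 N·m.

T_allow = 11100 N·m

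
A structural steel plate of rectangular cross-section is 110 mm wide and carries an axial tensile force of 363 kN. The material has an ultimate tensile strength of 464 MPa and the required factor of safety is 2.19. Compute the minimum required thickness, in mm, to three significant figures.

t = 15.6 mm

σ_allow = 464/2.19 = 211.9 MPa.
Required area A = F/σ_allow = 363000/211.9 = 1713 mm².
t = A/w = 1713/110 = 15.58 mm.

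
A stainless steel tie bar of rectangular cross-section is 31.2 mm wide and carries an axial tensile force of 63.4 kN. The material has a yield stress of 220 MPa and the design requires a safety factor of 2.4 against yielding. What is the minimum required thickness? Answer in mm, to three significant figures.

σ_allow = 220/2.4 = 91.67 MPa.
Required area A = F/σ_allow = 63400/91.67 = 691.6 mm².
t = A/w = 691.6/31.2 = 22.17 mm.

t = 22.2 mm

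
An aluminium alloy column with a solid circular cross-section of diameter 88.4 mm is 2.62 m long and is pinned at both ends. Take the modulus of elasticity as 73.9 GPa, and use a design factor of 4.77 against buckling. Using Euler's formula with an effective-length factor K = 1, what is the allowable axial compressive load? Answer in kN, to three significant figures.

P_allow = 66.8 kN

I = πd⁴/64 = π×88.4⁴/64 = 2.998×10^6 mm⁴.
Effective length L_e = KL = 1×2.62 m = 2620 mm.
Euler critical load P_cr = π²EI/L_e² = π²×73900×2.998×10^6/2620² = 318500 N.
P_allow = P_cr/n = 318500/4.77 = 66770 N.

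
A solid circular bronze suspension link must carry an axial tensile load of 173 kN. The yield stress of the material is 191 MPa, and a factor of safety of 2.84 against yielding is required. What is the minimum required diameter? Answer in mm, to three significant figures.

d = 57.2 mm

Allowable stress σ_allow = 191/2.84 = 67.25 MPa.
Required area A = F/σ_allow = 173000/67.25 = 2572 mm².
A = πd²/4 → d = √(4A/π) = 57.23 mm.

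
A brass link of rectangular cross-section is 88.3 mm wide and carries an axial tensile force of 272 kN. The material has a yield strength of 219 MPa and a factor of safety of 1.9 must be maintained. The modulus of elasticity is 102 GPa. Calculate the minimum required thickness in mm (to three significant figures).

σ_allow = 219/1.9 = 115.3 MPa.
Required area A = F/σ_allow = 272000/115.3 = 2360 mm².
t = A/w = 2360/88.3 = 26.72 mm.

t = 26.7 mm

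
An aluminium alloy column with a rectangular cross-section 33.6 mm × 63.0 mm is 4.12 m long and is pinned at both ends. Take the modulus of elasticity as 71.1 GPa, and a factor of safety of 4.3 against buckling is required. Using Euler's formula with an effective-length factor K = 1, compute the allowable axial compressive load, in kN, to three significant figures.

Buckling occurs about the weak axis: I_min = h·b³/12 = 63.0×33.6³/12 = 199100 mm⁴ (b = 33.6 mm is the smaller dimension).
Effective length L_e = KL = 1×4.12 m = 4120 mm.
Euler critical load P_cr = π²EI/L_e² = π²×71100×199100/4120² = 8233 N.
P_allow = P_cr/n = 8233/4.3 = 1915 N.

P_allow = 1.91 kN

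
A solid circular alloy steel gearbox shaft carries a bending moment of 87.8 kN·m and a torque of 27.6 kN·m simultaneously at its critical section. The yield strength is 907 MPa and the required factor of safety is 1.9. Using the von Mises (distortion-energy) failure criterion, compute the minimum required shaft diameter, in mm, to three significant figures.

σ_allow = σ_y/n = 907/1.9 = 477.4 MPa.
For a solid shaft σ_b = 32M/(πd³) and τ = 16T/(πd³), so the von Mises stress is σ' = (16/πd³)·√(4M²+3T²).
√(4M²+3T²) = √(4×(8.780×10^7)² + 3×(2.760×10^7)²) = 1.820×10^8 N·mm.
d³ = 16×1.820×10^8/(π×477.4) = 1.942×10^6 mm³.
d = 124.8 mm.

d = 125 mm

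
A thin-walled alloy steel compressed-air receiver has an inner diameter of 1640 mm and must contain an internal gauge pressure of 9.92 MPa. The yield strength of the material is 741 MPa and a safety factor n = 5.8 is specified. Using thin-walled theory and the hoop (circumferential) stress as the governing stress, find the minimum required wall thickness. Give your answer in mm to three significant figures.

t = 63.7 mm

σ_allow = 741/5.8 = 127.8 MPa.
Hoop stress σ_h = pD/(2t), so t = pD/(2σ_allow) = 9.92×1640/(2×127.8) = 63.67 mm.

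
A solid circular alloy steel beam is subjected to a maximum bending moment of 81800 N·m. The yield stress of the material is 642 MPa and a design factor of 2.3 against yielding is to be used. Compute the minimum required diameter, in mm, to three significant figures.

d = 144 mm

σ_allow = 642/2.3 = 279.1 MPa.
For a solid circular section σ = 32M/(πd³), so d³ = 32M/(π σ_allow) = 32×8.1800×10^7/(π×279.1) = 2.985×10^6 mm³.
d = 144.0 mm.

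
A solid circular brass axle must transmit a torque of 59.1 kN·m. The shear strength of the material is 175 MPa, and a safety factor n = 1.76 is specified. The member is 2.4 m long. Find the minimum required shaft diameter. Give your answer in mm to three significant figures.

d = 145 mm

Allowable shear stress τ_allow = 175/1.76 = 99.43 MPa.
For a solid shaft τ = 16T/(πd³), so d³ = 16T/(π τ_allow) = 16×5.9100×10^7/(π×99.43) = 3.027×10^6 mm³.
d = (3.027×10^6)^(1/3) = 144.7 mm.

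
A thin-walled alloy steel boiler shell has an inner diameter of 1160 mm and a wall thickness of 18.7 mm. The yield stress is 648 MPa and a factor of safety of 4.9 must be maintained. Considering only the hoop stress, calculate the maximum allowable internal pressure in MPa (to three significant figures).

p_allow = 4.26 MPa

σ_allow = 648/4.9 = 132.2 MPa.
σ_h = pD/(2t) → p_allow = 2σ_allow t/D = 2×132.2×18.7/1160 = 4.264 MPa.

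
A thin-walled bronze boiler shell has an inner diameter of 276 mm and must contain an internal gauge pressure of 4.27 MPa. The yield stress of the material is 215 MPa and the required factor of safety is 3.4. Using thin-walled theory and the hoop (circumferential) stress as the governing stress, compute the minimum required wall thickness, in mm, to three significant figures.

t = 9.32 mm

σ_allow = 215/3.4 = 63.24 MPa.
Hoop stress σ_h = pD/(2t), so t = pD/(2σ_allow) = 4.27×276/(2×63.24) = 9.319 mm.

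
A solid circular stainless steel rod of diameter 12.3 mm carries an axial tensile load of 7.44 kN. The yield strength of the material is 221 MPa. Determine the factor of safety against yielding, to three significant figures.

A = πd²/4 = 118.8 mm².
σ = F/A = 7440.0/118.8 = 62.61 MPa.
n = 221/62.61 = 3.530.

n = 3.53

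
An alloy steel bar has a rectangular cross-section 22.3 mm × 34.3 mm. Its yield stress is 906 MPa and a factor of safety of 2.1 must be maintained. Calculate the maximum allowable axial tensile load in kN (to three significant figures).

σ_allow = 906/2.1 = 431.4 MPa.
A = 22.3×34.3 = 764.9 mm².
F_allow = σ_allow × A = 431.4×764.9 = 330000 N.

F_allow = 330 kN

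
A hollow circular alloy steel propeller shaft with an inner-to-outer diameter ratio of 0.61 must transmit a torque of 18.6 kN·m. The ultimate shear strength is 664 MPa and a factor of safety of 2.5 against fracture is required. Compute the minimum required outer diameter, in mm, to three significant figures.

τ_allow = 664/2.5 = 265.6 MPa.
For a hollow shaft τ = 16T/[πd_o³(1−k⁴)] with k = 0.61, so 1−k⁴ = 0.8615.
d_o³ = 16T/[π τ_allow (1−k⁴)] = 16×1.8600×10^7/(π×265.6×0.8615) = 414000 mm³.
d_o = 74.53 mm.

d_o = 74.5 mm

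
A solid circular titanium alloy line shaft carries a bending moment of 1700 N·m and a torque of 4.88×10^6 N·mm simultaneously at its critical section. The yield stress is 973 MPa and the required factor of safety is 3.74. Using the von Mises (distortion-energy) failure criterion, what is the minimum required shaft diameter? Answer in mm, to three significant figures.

σ_allow = σ_y/n = 973/3.74 = 260.2 MPa.
For a solid shaft σ_b = 32M/(πd³) and τ = 16T/(πd³), so the von Mises stress is σ' = (16/πd³)·√(4M²+3T²).
√(4M²+3T²) = √(4×(1.700×10^6)² + 3×(4.880×10^6)²) = 9.111×10^6 N·mm.
d³ = 16×9.111×10^6/(π×260.2) = 178400 mm³.
d = 56.29 mm.

d = 56.3 mm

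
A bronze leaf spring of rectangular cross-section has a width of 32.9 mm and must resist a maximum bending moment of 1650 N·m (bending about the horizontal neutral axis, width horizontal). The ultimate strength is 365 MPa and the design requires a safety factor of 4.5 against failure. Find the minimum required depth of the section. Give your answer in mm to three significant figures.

h = 60.9 mm

σ_allow = 365/4.5 = 81.11 MPa.
For a rectangular section σ = 6M/(bh²), so h² = 6M/(b σ_allow) = 6×1650000/(32.9×81.11) = 3710 mm².
h = 60.91 mm.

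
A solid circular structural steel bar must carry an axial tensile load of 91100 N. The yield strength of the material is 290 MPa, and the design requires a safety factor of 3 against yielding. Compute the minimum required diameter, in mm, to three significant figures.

d = 34.6 mm

Allowable stress σ_allow = 290/3 = 96.67 MPa.
Required area A = F/σ_allow = 91100/96.67 = 942.4 mm².
A = πd²/4 → d = √(4A/π) = 34.64 mm.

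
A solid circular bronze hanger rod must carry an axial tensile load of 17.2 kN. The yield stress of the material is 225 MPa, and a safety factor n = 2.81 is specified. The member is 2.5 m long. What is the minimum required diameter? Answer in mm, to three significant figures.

d = 16.5 mm

Allowable stress σ_allow = 225/2.81 = 80.07 MPa.
Required area A = F/σ_allow = 17200/80.07 = 214.8 mm².
A = πd²/4 → d = √(4A/π) = 16.54 mm.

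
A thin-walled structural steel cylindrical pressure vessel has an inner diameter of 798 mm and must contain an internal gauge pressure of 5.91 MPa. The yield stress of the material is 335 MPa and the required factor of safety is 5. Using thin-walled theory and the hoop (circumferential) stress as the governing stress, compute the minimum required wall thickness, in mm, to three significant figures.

σ_allow = 335/5 = 67.00 MPa.
Hoop stress σ_h = pD/(2t), so t = pD/(2σ_allow) = 5.91×798/(2×67.00) = 35.20 mm.

t = 35.2 mm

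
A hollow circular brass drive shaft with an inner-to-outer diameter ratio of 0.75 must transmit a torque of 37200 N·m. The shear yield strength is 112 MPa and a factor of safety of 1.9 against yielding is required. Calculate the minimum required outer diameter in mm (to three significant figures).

τ_allow = 112/1.9 = 58.95 MPa.
For a hollow shaft τ = 16T/[πd_o³(1−k⁴)] with k = 0.75, so 1−k⁴ = 0.6836.
d_o³ = 16T/[π τ_allow (1−k⁴)] = 16×3.7200×10^7/(π×58.95×0.6836) = 4.702×10^6 mm³.
d_o = 167.5 mm.

d_o = 168 mm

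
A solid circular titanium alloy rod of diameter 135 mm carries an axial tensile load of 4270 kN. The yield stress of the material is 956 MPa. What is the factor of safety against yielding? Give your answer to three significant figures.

n = 3.20

A = πd²/4 = 14310 mm².
σ = F/A = 4270000/14310 = 298.3 MPa.
n = 956/298.3 = 3.205.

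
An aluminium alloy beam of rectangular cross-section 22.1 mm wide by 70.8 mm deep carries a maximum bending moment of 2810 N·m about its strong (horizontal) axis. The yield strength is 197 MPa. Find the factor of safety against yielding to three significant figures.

n = 1.29

Section modulus S = bh²/6 = 22.1×70.8²/6 = 18460 mm³.
σ = M/S = 2810000/18460 = 152.2 MPa.
n = 197/152.2 = 1.294.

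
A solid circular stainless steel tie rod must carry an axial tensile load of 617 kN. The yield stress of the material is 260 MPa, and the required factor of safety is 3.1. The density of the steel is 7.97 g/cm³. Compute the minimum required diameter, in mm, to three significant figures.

Allowable stress σ_allow = 260/3.1 = 83.87 MPa.
Required area A = F/σ_allow = 617000/83.87 = 7357 mm².
A = πd²/4 → d = √(4A/π) = 96.78 mm.

d = 96.8 mm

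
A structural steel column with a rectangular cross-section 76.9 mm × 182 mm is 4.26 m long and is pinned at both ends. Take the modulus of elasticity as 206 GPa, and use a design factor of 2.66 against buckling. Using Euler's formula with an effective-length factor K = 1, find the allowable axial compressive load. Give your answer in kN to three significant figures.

Buckling occurs about the weak axis: I_min = h·b³/12 = 182×76.9³/12 = 6.897×10^6 mm⁴ (b = 76.9 mm is the smaller dimension).
Effective length L_e = KL = 1×4.26 m = 4260 mm.
Euler critical load P_cr = π²EI/L_e² = π²×206000×6.897×10^6/4260² = 772700 N.
P_allow = P_cr/n = 772700/2.66 = 290500 N.

P_allow = 290 kN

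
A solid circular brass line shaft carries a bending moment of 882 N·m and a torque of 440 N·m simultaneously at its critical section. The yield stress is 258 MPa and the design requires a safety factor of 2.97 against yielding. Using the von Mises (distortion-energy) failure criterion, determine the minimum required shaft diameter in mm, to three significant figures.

d = 48.3 mm

σ_allow = σ_y/n = 258/2.97 = 86.87 MPa.
For a solid shaft σ_b = 32M/(πd³) and τ = 16T/(πd³), so the von Mises stress is σ' = (16/πd³)·√(4M²+3T²).
√(4M²+3T²) = √(4×(882000)² + 3×(440000)²) = 1.922×10^6 N·mm.
d³ = 16×1.922×10^6/(π×86.87) = 112700 mm³.
d = 48.30 mm.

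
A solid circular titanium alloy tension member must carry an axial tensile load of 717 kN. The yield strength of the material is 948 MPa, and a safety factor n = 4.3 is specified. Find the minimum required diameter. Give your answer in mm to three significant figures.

Allowable stress σ_allow = 948/4.3 = 220.5 MPa.
Required area A = F/σ_allow = 717000/220.5 = 3252 mm².
A = πd²/4 → d = √(4A/π) = 64.35 mm.

d = 64.3 mm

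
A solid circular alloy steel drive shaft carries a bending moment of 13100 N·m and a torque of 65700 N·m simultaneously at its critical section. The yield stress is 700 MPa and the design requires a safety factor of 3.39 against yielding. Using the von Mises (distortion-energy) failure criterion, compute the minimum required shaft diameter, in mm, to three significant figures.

σ_allow = σ_y/n = 700/3.39 = 206.5 MPa.
For a solid shaft σ_b = 32M/(πd³) and τ = 16T/(πd³), so the von Mises stress is σ' = (16/πd³)·√(4M²+3T²).
√(4M²+3T²) = √(4×(1.310×10^7)² + 3×(6.570×10^7)²) = 1.168×10^8 N·mm.
d³ = 16×1.168×10^8/(π×206.5) = 2.880×10^6 mm³.
d = 142.3 mm.

d = 142 mm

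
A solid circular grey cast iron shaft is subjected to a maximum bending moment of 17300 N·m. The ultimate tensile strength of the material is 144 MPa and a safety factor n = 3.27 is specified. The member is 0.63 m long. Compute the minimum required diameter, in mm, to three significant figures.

σ_allow = 144/3.27 = 44.04 MPa.
For a solid circular section σ = 32M/(πd³), so d³ = 32M/(π σ_allow) = 32×1.7300×10^7/(π×44.04) = 4.002×10^6 mm³.
d = 158.8 mm.

d = 159 mm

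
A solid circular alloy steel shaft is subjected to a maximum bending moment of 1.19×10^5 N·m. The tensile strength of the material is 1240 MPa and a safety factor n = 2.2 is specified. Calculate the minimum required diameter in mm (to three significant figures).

σ_allow = 1240/2.2 = 563.6 MPa.
For a solid circular section σ = 32M/(πd³), so d³ = 32M/(π σ_allow) = 32×1.1900×10^8/(π×563.6) = 2.151×10^6 mm³.
d = 129.1 mm.

d = 129 mm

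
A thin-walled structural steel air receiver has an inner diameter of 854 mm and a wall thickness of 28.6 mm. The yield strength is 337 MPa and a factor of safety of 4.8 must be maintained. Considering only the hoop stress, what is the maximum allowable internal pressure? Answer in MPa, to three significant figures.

p_allow = 4.70 MPa

σ_allow = 337/4.8 = 70.21 MPa.
σ_h = pD/(2t) → p_allow = 2σ_allow t/D = 2×70.21×28.6/854 = 4.702 MPa.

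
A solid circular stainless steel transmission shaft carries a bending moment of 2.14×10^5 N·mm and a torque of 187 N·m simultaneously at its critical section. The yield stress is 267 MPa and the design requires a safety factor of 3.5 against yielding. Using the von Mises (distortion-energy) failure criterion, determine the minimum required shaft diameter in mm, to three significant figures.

d = 33.0 mm

σ_allow = σ_y/n = 267/3.5 = 76.29 MPa.
For a solid shaft σ_b = 32M/(πd³) and τ = 16T/(πd³), so the von Mises stress is σ' = (16/πd³)·√(4M²+3T²).
√(4M²+3T²) = √(4×(214000)² + 3×(187000)²) = 536700 N·mm.
d³ = 16×536700/(π×76.29) = 35830 mm³.
d = 32.97 mm.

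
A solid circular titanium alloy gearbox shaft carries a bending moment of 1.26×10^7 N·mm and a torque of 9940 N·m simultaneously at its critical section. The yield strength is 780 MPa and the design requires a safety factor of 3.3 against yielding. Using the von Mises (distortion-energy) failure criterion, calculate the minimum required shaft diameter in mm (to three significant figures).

σ_allow = σ_y/n = 780/3.3 = 236.4 MPa.
For a solid shaft σ_b = 32M/(πd³) and τ = 16T/(πd³), so the von Mises stress is σ' = (16/πd³)·√(4M²+3T²).
√(4M²+3T²) = √(4×(1.260×10^7)² + 3×(9.940×10^6)²) = 3.052×10^7 N·mm.
d³ = 16×3.052×10^7/(π×236.4) = 657600 mm³.
d = 86.96 mm.

d = 87.0 mm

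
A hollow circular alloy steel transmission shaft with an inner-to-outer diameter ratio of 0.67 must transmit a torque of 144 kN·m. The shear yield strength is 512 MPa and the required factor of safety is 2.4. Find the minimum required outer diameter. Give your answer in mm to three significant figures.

τ_allow = 512/2.4 = 213.3 MPa.
For a hollow shaft τ = 16T/[πd_o³(1−k⁴)] with k = 0.67, so 1−k⁴ = 0.7985.
d_o³ = 16T/[π τ_allow (1−k⁴)] = 16×1.4400×10^8/(π×213.3×0.7985) = 4.305×10^6 mm³.
d_o = 162.7 mm.

d_o = 163 mm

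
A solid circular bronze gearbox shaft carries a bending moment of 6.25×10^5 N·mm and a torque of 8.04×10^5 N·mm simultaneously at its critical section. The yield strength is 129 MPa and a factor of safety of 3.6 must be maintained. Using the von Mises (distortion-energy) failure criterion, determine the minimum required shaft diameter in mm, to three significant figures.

σ_allow = σ_y/n = 129/3.6 = 35.83 MPa.
For a solid shaft σ_b = 32M/(πd³) and τ = 16T/(πd³), so the von Mises stress is σ' = (16/πd³)·√(4M²+3T²).
√(4M²+3T²) = √(4×(625000)² + 3×(804000)²) = 1.871×10^6 N·mm.
d³ = 16×1.871×10^6/(π×35.83) = 266000 mm³.
d = 64.31 mm.

d = 64.3 mm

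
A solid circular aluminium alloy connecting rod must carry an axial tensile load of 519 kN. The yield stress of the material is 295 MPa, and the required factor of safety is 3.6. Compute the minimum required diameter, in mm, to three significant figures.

Allowable stress σ_allow = 295/3.6 = 81.94 MPa.
Required area A = F/σ_allow = 519000/81.94 = 6334 mm².
A = πd²/4 → d = √(4A/π) = 89.80 mm.

d = 89.8 mm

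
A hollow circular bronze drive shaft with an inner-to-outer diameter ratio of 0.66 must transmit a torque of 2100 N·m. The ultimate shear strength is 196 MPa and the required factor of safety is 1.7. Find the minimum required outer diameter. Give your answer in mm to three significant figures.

τ_allow = 196/1.7 = 115.3 MPa.
For a hollow shaft τ = 16T/[πd_o³(1−k⁴)] with k = 0.66, so 1−k⁴ = 0.8103.
d_o³ = 16T/[π τ_allow (1−k⁴)] = 16×2100000/(π×115.3×0.8103) = 114500 mm³.
d_o = 48.56 mm.

d_o = 48.6 mm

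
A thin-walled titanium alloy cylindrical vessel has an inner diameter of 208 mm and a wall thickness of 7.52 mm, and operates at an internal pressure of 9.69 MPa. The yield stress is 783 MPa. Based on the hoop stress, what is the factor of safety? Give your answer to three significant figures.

σ_h = pD/(2t) = 9.69×208/(2×7.52) = 134.0 MPa.
n = 783/134.0 = 5.843.

n = 5.84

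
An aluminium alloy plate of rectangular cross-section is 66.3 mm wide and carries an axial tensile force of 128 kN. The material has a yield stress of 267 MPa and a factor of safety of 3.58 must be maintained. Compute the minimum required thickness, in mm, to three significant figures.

t = 25.9 mm

σ_allow = 267/3.58 = 74.58 MPa.
Required area A = F/σ_allow = 128000/74.58 = 1716 mm².
t = A/w = 1716/66.3 = 25.89 mm.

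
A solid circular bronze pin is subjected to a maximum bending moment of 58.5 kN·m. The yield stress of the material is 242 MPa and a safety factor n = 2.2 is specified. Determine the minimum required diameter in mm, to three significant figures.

σ_allow = 242/2.2 = 110.0 MPa.
For a solid circular section σ = 32M/(πd³), so d³ = 32M/(π σ_allow) = 32×5.8500×10^7/(π×110.0) = 5.417×10^6 mm³.
d = 175.6 mm.

d = 176 mm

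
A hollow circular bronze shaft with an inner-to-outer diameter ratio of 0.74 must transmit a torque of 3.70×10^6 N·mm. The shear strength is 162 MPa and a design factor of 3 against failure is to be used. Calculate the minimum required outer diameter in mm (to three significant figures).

τ_allow = 162/3 = 54.00 MPa.
For a hollow shaft τ = 16T/[πd_o³(1−k⁴)] with k = 0.74, so 1−k⁴ = 0.7001.
d_o³ = 16T/[π τ_allow (1−k⁴)] = 16×3700000/(π×54.00×0.7001) = 498400 mm³.
d_o = 79.29 mm.

d_o = 79.3 mm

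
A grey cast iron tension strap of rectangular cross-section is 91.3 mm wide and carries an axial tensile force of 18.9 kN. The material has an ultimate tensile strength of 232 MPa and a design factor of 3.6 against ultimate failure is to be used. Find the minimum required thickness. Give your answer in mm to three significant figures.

t = 3.21 mm

σ_allow = 232/3.6 = 64.44 MPa.
Required area A = F/σ_allow = 18900/64.44 = 293.3 mm².
t = A/w = 293.3/91.3 = 3.212 mm.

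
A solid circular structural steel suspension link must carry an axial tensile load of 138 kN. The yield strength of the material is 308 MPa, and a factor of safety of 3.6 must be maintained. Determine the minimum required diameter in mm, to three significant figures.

d = 45.3 mm

Allowable stress σ_allow = 308/3.6 = 85.56 MPa.
Required area A = F/σ_allow = 138000/85.56 = 1613 mm².
A = πd²/4 → d = √(4A/π) = 45.32 mm.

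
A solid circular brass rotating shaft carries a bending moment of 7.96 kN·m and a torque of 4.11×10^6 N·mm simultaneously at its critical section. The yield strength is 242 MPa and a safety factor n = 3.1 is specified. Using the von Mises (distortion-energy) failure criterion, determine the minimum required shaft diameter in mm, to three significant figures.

d = 104 mm

σ_allow = σ_y/n = 242/3.1 = 78.06 MPa.
For a solid shaft σ_b = 32M/(πd³) and τ = 16T/(πd³), so the von Mises stress is σ' = (16/πd³)·√(4M²+3T²).
√(4M²+3T²) = √(4×(7.960×10^6)² + 3×(4.110×10^6)²) = 1.744×10^7 N·mm.
d³ = 16×1.744×10^7/(π×78.06) = 1.138×10^6 mm³.
d = 104.4 mm.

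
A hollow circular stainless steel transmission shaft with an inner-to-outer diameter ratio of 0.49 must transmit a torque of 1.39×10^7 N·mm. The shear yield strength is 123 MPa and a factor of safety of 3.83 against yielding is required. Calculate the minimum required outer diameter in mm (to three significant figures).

τ_allow = 123/3.83 = 32.11 MPa.
For a hollow shaft τ = 16T/[πd_o³(1−k⁴)] with k = 0.49, so 1−k⁴ = 0.9424.
d_o³ = 16T/[π τ_allow (1−k⁴)] = 16×1.3900×10^7/(π×32.11×0.9424) = 2.339×10^6 mm³.
d_o = 132.7 mm.

d_o = 133 mm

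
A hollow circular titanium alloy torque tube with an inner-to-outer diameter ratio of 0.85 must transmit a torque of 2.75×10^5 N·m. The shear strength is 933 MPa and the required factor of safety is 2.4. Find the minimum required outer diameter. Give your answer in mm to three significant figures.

d_o = 196 mm

τ_allow = 933/2.4 = 388.8 MPa.
For a hollow shaft τ = 16T/[πd_o³(1−k⁴)] with k = 0.85, so 1−k⁴ = 0.4780.
d_o³ = 16T/[π τ_allow (1−k⁴)] = 16×2.7500×10^8/(π×388.8×0.4780) = 7.537×10^6 mm³.
d_o = 196.1 mm.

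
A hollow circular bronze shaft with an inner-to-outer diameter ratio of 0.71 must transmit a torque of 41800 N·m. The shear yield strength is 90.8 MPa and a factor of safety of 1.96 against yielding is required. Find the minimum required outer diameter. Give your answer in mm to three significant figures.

τ_allow = 90.8/1.96 = 46.33 MPa.
For a hollow shaft τ = 16T/[πd_o³(1−k⁴)] with k = 0.71, so 1−k⁴ = 0.7459.
d_o³ = 16T/[π τ_allow (1−k⁴)] = 16×4.1800×10^7/(π×46.33×0.7459) = 6.161×10^6 mm³.
d_o = 183.3 mm.

d_o = 183 mm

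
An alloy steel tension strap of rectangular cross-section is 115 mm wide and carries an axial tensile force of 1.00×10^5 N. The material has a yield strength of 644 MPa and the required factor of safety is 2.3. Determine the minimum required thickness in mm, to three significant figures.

σ_allow = 644/2.3 = 280.0 MPa.
Required area A = F/σ_allow = 100000/280.0 = 357.1 mm².
t = A/w = 357.1/115 = 3.106 mm.

t = 3.11 mm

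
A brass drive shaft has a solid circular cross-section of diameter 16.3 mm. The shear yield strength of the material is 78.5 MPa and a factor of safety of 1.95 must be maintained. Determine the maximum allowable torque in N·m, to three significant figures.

T_allow = 34.2 N·m

τ_allow = 78.5/1.95 = 40.26 MPa.
For a solid shaft T_allow = τ_allow·πd³/16; πd³/16 = π×16.3³/16 = 850.3 mm³.
T_allow = 40.26×850.3 = 34230 N·mm = 34.23 N·m.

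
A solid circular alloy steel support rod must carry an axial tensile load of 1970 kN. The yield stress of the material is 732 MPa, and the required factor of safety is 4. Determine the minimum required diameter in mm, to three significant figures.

Allowable stress σ_allow = 732/4 = 183.0 MPa.
Required area A = F/σ_allow = 1970000/183.0 = 10770 mm².
A = πd²/4 → d = √(4A/π) = 117.1 mm.

d = 117 mm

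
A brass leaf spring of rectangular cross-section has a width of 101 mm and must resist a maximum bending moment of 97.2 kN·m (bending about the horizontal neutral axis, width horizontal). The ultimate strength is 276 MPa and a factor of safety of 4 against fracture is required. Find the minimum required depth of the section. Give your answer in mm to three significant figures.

σ_allow = 276/4 = 69.00 MPa.
For a rectangular section σ = 6M/(bh²), so h² = 6M/(b σ_allow) = 6×9.7200×10^7/(101×69.00) = 83680 mm².
h = 289.3 mm.

h = 289 mm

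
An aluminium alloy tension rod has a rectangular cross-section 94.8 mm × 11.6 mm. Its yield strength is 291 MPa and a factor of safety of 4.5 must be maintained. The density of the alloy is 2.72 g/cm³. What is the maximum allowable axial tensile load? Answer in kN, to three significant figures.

σ_allow = 291/4.5 = 64.67 MPa.
A = 94.8×11.6 = 1100 mm².
F_allow = σ_allow × A = 64.67×1100 = 71110 N.

F_allow = 71.1 kN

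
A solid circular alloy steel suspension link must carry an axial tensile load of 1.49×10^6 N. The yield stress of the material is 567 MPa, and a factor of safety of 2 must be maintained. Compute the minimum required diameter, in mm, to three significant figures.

d = 81.8 mm

Allowable stress σ_allow = 567/2 = 283.5 MPa.
Required area A = F/σ_allow = 1490000/283.5 = 5256 mm².
A = πd²/4 → d = √(4A/π) = 81.80 mm.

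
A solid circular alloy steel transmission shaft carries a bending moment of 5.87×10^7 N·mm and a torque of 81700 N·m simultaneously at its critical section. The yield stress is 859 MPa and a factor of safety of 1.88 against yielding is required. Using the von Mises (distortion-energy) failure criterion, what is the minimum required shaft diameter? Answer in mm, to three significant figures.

σ_allow = σ_y/n = 859/1.88 = 456.9 MPa.
For a solid shaft σ_b = 32M/(πd³) and τ = 16T/(πd³), so the von Mises stress is σ' = (16/πd³)·√(4M²+3T²).
√(4M²+3T²) = √(4×(5.870×10^7)² + 3×(8.170×10^7)²) = 1.839×10^8 N·mm.
d³ = 16×1.839×10^8/(π×456.9) = 2.049×10^6 mm³.
d = 127.0 mm.

d = 127 mm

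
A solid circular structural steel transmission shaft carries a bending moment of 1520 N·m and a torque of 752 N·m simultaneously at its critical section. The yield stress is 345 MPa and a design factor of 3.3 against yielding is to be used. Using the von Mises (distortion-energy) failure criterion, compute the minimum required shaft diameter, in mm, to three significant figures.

d = 54.4 mm

σ_allow = σ_y/n = 345/3.3 = 104.5 MPa.
For a solid shaft σ_b = 32M/(πd³) and τ = 16T/(πd³), so the von Mises stress is σ' = (16/πd³)·√(4M²+3T²).
√(4M²+3T²) = √(4×(1.520×10^6)² + 3×(752000)²) = 3.307×10^6 N·mm.
d³ = 16×3.307×10^6/(π×104.5) = 161100 mm³.
d = 54.41 mm.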